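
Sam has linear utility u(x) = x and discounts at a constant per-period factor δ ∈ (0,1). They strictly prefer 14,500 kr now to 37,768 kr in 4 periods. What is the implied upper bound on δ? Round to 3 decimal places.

Under u(x) = x this choice says 14500 > δ^4·37768.
Dividing by 37768: δ^4 < 0.38392. Both sides are positive, so the 4th root keeps the direction.
δ < (14500/37768)^(1/4) ≈ 0.787.

δ < 0.787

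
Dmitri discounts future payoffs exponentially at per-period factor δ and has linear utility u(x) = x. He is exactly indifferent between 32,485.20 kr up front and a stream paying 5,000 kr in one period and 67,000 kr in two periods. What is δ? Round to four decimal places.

The stream is worth 5000δ + 67000δ² today, so 5000δ + 67000δ² = 32485.20.
So 67000δ² + 5000δ − 32485.20 = 0.
δ = (−5000 + √(5000² + 4·67000·32485.20)) / (2·67000) = (−5000 + √8731033600.00) / 134000 ≈ 0.6600.

δ ≈ 0.6600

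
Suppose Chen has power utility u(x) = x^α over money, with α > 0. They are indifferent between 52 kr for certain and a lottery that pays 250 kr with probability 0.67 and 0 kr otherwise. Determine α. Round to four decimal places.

α ≈ 0.2550

EU(lottery) = 0.67·250^α + 0.33·0 = 0.67·250^α.
Indifference: 52^α = 0.67·250^α, so (52/250)^α = 0.67.
α = ln(0.67) / ln(52/250) = -0.4004776/-1.5702172 ≈ 0.2550.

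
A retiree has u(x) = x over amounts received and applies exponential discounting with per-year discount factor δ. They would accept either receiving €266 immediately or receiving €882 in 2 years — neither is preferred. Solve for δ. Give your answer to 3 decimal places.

Equating discounted utilities: u(266) = δ^2·u(882) ⇒ δ^2 = u(266)/u(882).
With u(x) = x: δ^2 = 266/882 = 0.30159.
So δ = 0.30159^(1/2) ≈ 0.549.

δ ≈ 0.549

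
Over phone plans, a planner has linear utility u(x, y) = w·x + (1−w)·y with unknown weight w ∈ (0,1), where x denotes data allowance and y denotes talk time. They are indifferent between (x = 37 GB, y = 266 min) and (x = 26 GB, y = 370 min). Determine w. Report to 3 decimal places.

w = 0.904

u(37,266) = u(26,370) means w·37 + (1−w)·266 = w·26 + (1−w)·370.
Rearranging, 11·w − 104·(1−w) = 0.
So w/(1−w) = 104/11 = 9.4545, giving w = 104/(11+104) = 0.904.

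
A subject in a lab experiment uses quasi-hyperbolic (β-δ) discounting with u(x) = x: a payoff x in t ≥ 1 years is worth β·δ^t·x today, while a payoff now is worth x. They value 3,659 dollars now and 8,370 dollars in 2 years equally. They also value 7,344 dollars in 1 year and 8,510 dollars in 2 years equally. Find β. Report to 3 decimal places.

From the later pair, β·δ^1·7344 = β·δ^2·8510; dividing through, δ = 7344/8510 = 0.86298.
Substituting δ into 3659 = β·δ^2·8370: β = 3659/(6233.496) ≈ 0.587.

β ≈ 0.587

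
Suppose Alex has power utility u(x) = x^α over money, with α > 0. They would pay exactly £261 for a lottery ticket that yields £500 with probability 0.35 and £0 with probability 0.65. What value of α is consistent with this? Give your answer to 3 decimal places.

α ≈ 1.615

EU(lottery) = 0.35·500^α + 0.65·0 = 0.35·500^α.
Equating: 261^α = 0.35·500^α, i.e. 0.5220^α = 0.35.
Taking logs: α·ln(261/500) = ln(0.35), so α = -1.049822 / -0.650088 ≈ 1.615.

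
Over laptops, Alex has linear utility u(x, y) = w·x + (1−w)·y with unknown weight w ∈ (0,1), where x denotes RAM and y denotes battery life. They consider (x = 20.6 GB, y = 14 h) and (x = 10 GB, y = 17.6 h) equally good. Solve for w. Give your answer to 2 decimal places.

Indifference: w·20.6 + (1−w)·14 = w·10 + (1−w)·17.6.
w·(20.6−10) = (1−w)·(17.6−14), i.e. w·10.6 = (1−w)·3.6.
So w/(1−w) = 3.6/10.6 = 0.3396, giving w = 3.6/(10.6+3.6) = 0.25.

w = 0.25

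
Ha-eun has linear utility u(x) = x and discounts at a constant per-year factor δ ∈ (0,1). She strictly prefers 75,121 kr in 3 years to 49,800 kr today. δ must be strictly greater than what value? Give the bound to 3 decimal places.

δ > 0.872

Under u(x) = x this choice says 49800 < δ^3·75121.
So δ^3 > 49800/75121 = 0.66293; taking the cube root of both positive sides preserves the inequality.
δ > (49800/75121)^(1/3) ≈ 0.872.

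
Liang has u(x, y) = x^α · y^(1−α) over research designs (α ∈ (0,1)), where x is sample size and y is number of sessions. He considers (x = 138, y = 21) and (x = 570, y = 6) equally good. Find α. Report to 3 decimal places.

The Cobb–Douglas utilities coincide, so 138^α·21^(1−α) = 570^α·6^(1−α).
Rearrange to (138/570)^α = (6/21)^(1−α) and take logs: α·-1.418383 = (1−α)·-1.252763.
Thus α·(-2.671146) = -1.252763, so α = -1.252763/-2.671146 ≈ 0.469.

α ≈ 0.469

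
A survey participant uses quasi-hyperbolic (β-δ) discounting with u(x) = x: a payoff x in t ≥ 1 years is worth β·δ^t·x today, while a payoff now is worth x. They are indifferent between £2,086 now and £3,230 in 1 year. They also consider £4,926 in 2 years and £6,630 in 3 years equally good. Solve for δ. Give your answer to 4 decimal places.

δ ≈ 0.7430

From the later pair, β·δ^2·4926 = β·δ^3·6630; dividing through, δ = 4926/6630 = 0.74299.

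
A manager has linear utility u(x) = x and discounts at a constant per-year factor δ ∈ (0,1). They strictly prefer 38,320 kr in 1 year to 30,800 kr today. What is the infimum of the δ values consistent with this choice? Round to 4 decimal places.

The preference means 30800 < δ·38320.
Dividing through by 38320 gives δ > 0.80376.

δ > 0.8038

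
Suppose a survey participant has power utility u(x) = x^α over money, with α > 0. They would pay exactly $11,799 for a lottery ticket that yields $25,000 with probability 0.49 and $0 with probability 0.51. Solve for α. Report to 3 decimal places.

EU(lottery) = 0.49·25000^α + 0.51·0 = 0.49·25000^α.
Setting u(11799) equal to that: 11799^α = 0.49·25000^α ⇒ (11799/25000)^α = 0.49.
α = ln(0.49) / ln(11799/25000) = -0.713350/-0.750861 ≈ 0.950.

α ≈ 0.950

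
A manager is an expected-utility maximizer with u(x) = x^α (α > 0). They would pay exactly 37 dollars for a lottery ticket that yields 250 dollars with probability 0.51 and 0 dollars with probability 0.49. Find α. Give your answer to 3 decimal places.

α ≈ 0.352

The lottery's expected utility is 0.51·u(250) + 0.49·u(0) = 0.51·250^α (since u(0) = 0 for α > 0).
Indifference: 37^α = 0.51·250^α, so (37/250)^α = 0.51.
α = ln(0.51) / ln(37/250) = -0.673345/-1.910543 ≈ 0.352.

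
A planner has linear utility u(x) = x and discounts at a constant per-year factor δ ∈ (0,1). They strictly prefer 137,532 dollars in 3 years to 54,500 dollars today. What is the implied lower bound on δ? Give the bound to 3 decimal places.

Comparing present values: 54500 < δ^3·137532.
Dividing by 137532: δ^3 > 0.39627. Both sides are positive, so the cube root keeps the direction.
δ > 0.39627^(1/3) = 0.735.

δ > 0.735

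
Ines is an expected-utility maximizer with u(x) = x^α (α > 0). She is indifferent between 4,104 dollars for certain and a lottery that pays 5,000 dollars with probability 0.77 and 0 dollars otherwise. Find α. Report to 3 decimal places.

The lottery's expected utility is 0.77·u(5000) + 0.23·u(0) = 0.77·5000^α (since u(0) = 0 for α > 0).
Indifference: 4104^α = 0.77·5000^α, so (4104/5000)^α = 0.77.
Taking logs: α·ln(4104/5000) = ln(0.77), so α = -0.261365 / -0.197476 ≈ 1.324.

α ≈ 1.324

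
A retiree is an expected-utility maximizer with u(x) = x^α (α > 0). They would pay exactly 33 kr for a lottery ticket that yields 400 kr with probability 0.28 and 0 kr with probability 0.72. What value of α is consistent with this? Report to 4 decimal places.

Since u(0) = 0, the lottery's EU is 0.28·400^α.
Indifference: 33^α = 0.28·400^α, so (33/400)^α = 0.28.
α = ln(0.28) / ln(33/400) = -1.2729657/-2.4949570 ≈ 0.5102.

α ≈ 0.5102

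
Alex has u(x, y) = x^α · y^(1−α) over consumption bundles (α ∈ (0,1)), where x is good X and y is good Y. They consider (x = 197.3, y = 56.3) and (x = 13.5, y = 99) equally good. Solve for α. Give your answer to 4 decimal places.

α ≈ 0.1739

Set the two utilities equal: 197.3^α·56.3^(1−α) = 13.5^α·99^(1−α).
(197.3/13.5)^α = (99/56.3)^(1−α); take logs: α·ln(197.3/13.5) = (1−α)·ln(99/56.3), i.e. α·2.6820357 = (1−α)·0.5644253.
Thus α·(3.2464610) = 0.5644253, so α = 0.5644253/3.2464610 ≈ 0.1739.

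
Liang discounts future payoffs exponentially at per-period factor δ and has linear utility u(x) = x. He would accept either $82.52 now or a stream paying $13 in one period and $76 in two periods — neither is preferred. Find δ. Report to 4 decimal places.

δ ≈ 0.9600

Present value of the stream is 13·δ + 76·δ². Indifference gives 13δ + 76δ² = 82.52.
Rearranged: 76δ² + 13δ − 82.52 = 0.
δ = (−13 + √(13² + 4·76·82.52)) / (2·76) = (−13 + √25255.08) / 152 ≈ 0.9600.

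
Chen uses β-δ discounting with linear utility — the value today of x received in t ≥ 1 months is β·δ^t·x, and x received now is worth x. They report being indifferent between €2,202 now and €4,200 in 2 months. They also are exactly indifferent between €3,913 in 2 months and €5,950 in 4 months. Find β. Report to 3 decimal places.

From the later pair, β·δ^2·3913 = β·δ^4·5950; dividing through, δ^2 = 3913/5950 = 0.65765, so δ = 0.81095.
Substituting δ into 2202 = β·δ^2·4200: β = 2202/(2762.118) ≈ 0.797.

β ≈ 0.797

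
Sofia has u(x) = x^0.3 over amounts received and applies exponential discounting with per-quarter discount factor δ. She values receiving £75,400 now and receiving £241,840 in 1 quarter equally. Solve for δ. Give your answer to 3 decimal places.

Indifference means u(75400) = δ · u(241840), so δ = u(75400)/u(241840).
With u(x) = x^0.3: δ = 75400^0.3/241840^0.3 = (75400/241840)^0.3 = 0.70494.

δ ≈ 0.705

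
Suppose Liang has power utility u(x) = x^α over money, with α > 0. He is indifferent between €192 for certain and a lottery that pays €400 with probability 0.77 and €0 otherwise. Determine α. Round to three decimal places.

EU(lottery) = 0.77·400^α + 0.23·0 = 0.77·400^α.
Setting u(192) equal to that: 192^α = 0.77·400^α ⇒ (192/400)^α = 0.77.
α = ln(0.77) / ln(192/400) = -0.261365/-0.733969 ≈ 0.356.

α ≈ 0.356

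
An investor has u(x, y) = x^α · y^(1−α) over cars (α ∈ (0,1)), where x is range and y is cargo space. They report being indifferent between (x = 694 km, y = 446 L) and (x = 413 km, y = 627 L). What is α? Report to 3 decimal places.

α ≈ 0.396

The Cobb–Douglas utilities coincide, so 694^α·446^(1−α) = 413^α·627^(1−α).
Taking logs: α·ln 694 + (1−α)·ln 446 = α·ln 413 + (1−α)·ln 627, i.e. α·0.519024 = (1−α)·0.340628.
With A = 0.519024 and B = 0.340628: α·A = (1−α)·B, so α = B/(A+B) = 0.340628/0.859652 ≈ 0.396.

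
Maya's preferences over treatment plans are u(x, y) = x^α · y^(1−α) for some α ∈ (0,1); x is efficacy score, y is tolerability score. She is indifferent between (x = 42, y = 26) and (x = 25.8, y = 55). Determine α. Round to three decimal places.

The Cobb–Douglas utilities coincide, so 42^α·26^(1−α) = 25.8^α·55^(1−α).
Rearrange to (42/25.8)^α = (55/26)^(1−α) and take logs: α·0.487295 = (1−α)·0.749237.
So α/(1−α) = (0.749237)/(0.487295) = 1.537543, and α = 1.537543/2.537543 ≈ 0.606.

α ≈ 0.606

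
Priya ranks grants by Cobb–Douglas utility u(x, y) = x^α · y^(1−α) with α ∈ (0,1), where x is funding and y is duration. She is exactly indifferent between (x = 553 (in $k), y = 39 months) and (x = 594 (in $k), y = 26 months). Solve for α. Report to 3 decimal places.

α ≈ 0.850

Set the two utilities equal: 553^α·39^(1−α) = 594^α·26^(1−α).
Taking logs: α·ln 553 + (1−α)·ln 39 = α·ln 594 + (1−α)·ln 26, i.e. α·-0.071521 = (1−α)·-0.405465.
So α/(1−α) = (-0.405465)/(-0.071521) = 5.669174, and α = 5.669174/6.669174 ≈ 0.850.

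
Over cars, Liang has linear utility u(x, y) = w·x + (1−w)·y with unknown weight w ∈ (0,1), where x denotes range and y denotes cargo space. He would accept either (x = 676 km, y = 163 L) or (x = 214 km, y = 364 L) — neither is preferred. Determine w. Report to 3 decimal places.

u(676,163) = u(214,364) means w·676 + (1−w)·163 = w·214 + (1−w)·364.
w·(676−214) = (1−w)·(364−163), i.e. w·462 = (1−w)·201.
The marginal rate of substitution is 201/462, so w = 201/(462+201) = 0.303.

w = 0.303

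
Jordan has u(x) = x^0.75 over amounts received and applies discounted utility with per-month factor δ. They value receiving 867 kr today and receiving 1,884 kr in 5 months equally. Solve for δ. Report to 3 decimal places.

δ ≈ 0.890

Indifference means u(867) = δ^5 · u(1884), so δ^5 = u(867)/u(1884).
With u(x) = x^0.75: δ^5 = 867^0.75/1884^0.75 = (867/1884)^0.75 = 0.55873.
So δ = 0.55873^(1/5) ≈ 0.890.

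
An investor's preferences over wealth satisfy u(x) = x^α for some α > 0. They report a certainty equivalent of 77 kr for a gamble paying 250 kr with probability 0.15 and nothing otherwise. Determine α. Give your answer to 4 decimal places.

The lottery's expected utility is 0.15·u(250) + 0.85·u(0) = 0.15·250^α (since u(0) = 0 for α > 0).
Setting u(77) equal to that: 77^α = 0.15·250^α ⇒ (77/250)^α = 0.15.
α = ln(0.15) / ln(77/250) = -1.8971200/-1.1776555 ≈ 1.6109.

α ≈ 1.6109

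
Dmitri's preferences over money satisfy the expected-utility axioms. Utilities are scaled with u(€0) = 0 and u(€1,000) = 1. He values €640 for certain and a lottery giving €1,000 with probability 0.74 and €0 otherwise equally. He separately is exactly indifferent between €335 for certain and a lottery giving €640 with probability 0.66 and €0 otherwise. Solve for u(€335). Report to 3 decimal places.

0.488

The first gamble pins u(€640): it must equal 0.74·1 + 0.26·0 = 0.74.
The second indifference gives u(€335) = 0.66·u(€640) + 0.34·u(€0) = 0.66·0.74 + 0.34·0.00 = 0.4884.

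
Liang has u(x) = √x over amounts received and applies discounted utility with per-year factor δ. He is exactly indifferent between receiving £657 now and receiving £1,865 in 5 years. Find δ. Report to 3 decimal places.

Indifference means u(657) = δ^5 · u(1865), so δ^5 = u(657)/u(1865).
Since u(x) = √x, δ^5 = √(657/1865) = 0.59353.
So δ = 0.59353^(1/5) ≈ 0.901.

δ ≈ 0.901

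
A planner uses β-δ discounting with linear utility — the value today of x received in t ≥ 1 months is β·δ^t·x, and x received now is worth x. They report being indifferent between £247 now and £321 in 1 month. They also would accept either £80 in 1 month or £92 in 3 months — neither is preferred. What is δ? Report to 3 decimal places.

Both payoffs in the second observation are in the future, so β drops out: δ^1·80 = δ^3·92 ⇒ δ^2 = 80/92 = 0.86957, so δ = 0.93250.

δ ≈ 0.933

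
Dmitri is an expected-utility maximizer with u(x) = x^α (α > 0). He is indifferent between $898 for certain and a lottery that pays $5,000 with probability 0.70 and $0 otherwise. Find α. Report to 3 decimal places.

Since u(0) = 0, the lottery's EU is 0.70·5000^α.
Indifference: 898^α = 0.70·5000^α, so (898/5000)^α = 0.70.
Taking logs: α·ln(898/5000) = ln(0.70), so α = -0.356675 / -1.717023 ≈ 0.208.

α ≈ 0.208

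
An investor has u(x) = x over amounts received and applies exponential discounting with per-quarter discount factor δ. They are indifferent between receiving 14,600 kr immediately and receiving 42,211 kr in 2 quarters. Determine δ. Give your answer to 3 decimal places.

δ ≈ 0.588

Indifference means u(14600) = δ^2 · u(42211), so δ^2 = u(14600)/u(42211).
With u(x) = x: δ^2 = 14600/42211 = 0.34588.
Taking the square root: δ = 0.34588^(1/2) ≈ 0.588.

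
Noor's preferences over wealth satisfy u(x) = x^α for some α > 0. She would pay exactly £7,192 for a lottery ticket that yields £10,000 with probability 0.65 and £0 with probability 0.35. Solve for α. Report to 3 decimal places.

The lottery's expected utility is 0.65·u(10000) + 0.35·u(0) = 0.65·10000^α (since u(0) = 0 for α > 0).
Indifference: 7192^α = 0.65·10000^α, so (7192/10000)^α = 0.65.
Taking logs: α·ln(7192/10000) = ln(0.65), so α = -0.430783 / -0.329616 ≈ 1.307.

α ≈ 1.307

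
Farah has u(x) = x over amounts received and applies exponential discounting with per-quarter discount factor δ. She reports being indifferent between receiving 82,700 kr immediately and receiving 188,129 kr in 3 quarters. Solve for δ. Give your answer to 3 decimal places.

δ ≈ 0.760

Indifference means u(82700) = δ^3 · u(188129), so δ^3 = u(82700)/u(188129).
With u(x) = x: δ^3 = 82700/188129 = 0.43959.
Taking the cube root: δ = 0.43959^(1/3) ≈ 0.760.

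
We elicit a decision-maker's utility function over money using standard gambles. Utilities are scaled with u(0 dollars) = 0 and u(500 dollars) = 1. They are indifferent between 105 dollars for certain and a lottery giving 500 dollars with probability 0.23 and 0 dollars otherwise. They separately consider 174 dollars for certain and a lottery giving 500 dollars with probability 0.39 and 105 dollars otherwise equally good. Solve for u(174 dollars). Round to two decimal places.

0.53

First, u(105 dollars) = 0.23·u(500 dollars) + 0.77·u(0 dollars) = 0.23.
The second indifference gives u(174 dollars) = 0.39·u(500 dollars) + 0.61·u(105 dollars) = 0.39·1.00 + 0.61·0.23 = 0.5303.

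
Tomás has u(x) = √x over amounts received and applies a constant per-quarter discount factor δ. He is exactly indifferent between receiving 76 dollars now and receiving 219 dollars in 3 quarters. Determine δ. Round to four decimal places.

δ ≈ 0.8383

The payoff in 3 quarters is discounted by δ^3, so u(76) = δ^3·u(219) and δ^3 = u(76)/u(219).
Since u(x) = √x, δ^3 = √(76/219) = 0.58909.
So δ = 0.58909^(1/3) ≈ 0.8383.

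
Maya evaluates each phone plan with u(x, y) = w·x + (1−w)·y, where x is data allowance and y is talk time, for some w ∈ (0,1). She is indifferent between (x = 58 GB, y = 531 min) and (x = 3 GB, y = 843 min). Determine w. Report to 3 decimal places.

Equating utilities: w·58 + (1−w)·531 = w·3 + (1−w)·843.
Collecting terms: w·55 = (1−w)·312.
So w/(1−w) = 312/55 = 5.6727, giving w = 312/(55+312) = 0.850.

w = 0.850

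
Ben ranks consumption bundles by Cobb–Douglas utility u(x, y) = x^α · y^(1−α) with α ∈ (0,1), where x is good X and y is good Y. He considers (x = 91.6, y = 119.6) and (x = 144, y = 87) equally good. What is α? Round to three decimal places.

The Cobb–Douglas utilities coincide, so 91.6^α·119.6^(1−α) = 144^α·87^(1−α).
Rearrange to (91.6/144)^α = (87/119.6)^(1−α) and take logs: α·-0.452382 = (1−α)·-0.318245.
So α/(1−α) = (-0.318245)/(-0.452382) = 0.703487, and α = 0.703487/1.703487 ≈ 0.413.

α ≈ 0.413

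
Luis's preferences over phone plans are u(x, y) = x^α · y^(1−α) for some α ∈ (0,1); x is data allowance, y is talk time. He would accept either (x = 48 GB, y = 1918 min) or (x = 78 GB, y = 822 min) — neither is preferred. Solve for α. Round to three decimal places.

Set the two utilities equal: 48^α·1918^(1−α) = 78^α·822^(1−α).
Rearrange to (48/78)^α = (822/1918)^(1−α) and take logs: α·-0.485508 = (1−α)·-0.847298.
So α/(1−α) = (-0.847298)/(-0.485508) = 1.745178, and α = 1.745178/2.745178 ≈ 0.636.

α ≈ 0.636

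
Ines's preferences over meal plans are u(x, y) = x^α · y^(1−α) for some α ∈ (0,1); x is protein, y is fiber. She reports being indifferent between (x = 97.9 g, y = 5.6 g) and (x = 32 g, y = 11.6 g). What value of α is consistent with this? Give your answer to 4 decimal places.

Indifference: 97.9^α · 5.6^(1−α) = 32^α · 11.6^(1−α).
Taking logs: α·ln 97.9 + (1−α)·ln 5.6 = α·ln 32 + (1−α)·ln 11.6, i.e. α·1.1182106 = (1−α)·0.7282385.
So α/(1−α) = (0.7282385)/(1.1182106) = 0.6512534, and α = 0.6512534/1.6512534 ≈ 0.3944.

α ≈ 0.3944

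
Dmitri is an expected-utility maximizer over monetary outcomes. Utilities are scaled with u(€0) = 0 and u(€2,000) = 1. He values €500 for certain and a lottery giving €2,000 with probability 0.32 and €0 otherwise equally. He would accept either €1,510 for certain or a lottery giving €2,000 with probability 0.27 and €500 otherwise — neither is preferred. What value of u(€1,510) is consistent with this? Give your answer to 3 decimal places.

0.504

First, u(€500) = 0.32·u(€2,000) + 0.68·u(€0) = 0.32.
Chaining: u(€1,510) = 0.27·1.00 + 0.73·0.32 = 0.5036.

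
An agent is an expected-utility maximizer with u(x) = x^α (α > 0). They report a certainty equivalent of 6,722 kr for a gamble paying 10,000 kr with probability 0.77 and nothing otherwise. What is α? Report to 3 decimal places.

The lottery's expected utility is 0.77·u(10000) + 0.23·u(0) = 0.77·10000^α (since u(0) = 0 for α > 0).
Setting u(6722) equal to that: 6722^α = 0.77·10000^α ⇒ (6722/10000)^α = 0.77.
α = ln(0.77) / ln(6722/10000) = -0.261365/-0.397199 ≈ 0.658.

α ≈ 0.658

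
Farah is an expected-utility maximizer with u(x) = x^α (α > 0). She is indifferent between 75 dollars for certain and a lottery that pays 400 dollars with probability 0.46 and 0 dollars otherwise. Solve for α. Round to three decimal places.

EU(lottery) = 0.46·400^α + 0.54·0 = 0.46·400^α.
Indifference: 75^α = 0.46·400^α, so (75/400)^α = 0.46.
Take logs: α = ln 0.46 / ln(75/400) ≈ 0.46388.

α ≈ 0.464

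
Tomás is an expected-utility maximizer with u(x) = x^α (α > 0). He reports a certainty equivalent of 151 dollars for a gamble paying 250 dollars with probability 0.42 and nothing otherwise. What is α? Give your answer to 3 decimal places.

EU(lottery) = 0.42·250^α + 0.58·0 = 0.42·250^α.
Indifference: 151^α = 0.42·250^α, so (151/250)^α = 0.42.
Taking logs: α·ln(151/250) = ln(0.42), so α = -0.867501 / -0.504181 ≈ 1.721.

α ≈ 1.721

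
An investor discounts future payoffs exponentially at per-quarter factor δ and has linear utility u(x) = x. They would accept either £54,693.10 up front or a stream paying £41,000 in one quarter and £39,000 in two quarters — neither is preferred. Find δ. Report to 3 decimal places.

The stream is worth 41000δ + 39000δ² today, so 41000δ + 39000δ² = 54693.10.
So 39000δ² + 41000δ − 54693.10 = 0.
δ = (−41000 + √(41000² + 4·39000·54693.10)) / (2·39000) = (−41000 + √10213123600.00) / 78000 ≈ 0.770.

δ ≈ 0.770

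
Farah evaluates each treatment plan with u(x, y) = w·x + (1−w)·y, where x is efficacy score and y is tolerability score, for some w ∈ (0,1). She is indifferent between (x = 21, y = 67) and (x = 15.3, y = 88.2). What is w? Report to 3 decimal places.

w = 0.788

Indifference: w·21 + (1−w)·67 = w·15.3 + (1−w)·88.2.
w·(21−15.3) = (1−w)·(88.2−67), i.e. w·5.7 = (1−w)·21.2.
Hence w = 21.2/(5.7+21.2) = 21.2/26.9 = 0.788.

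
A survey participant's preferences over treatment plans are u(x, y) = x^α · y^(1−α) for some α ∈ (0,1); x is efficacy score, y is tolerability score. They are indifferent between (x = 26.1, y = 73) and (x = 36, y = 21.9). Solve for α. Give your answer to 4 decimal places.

Indifference: 26.1^α · 73^(1−α) = 36^α · 21.9^(1−α).
Rearrange to (26.1/36)^α = (21.9/73)^(1−α) and take logs: α·-0.3215836 = (1−α)·-1.2039728.
Thus α·(-1.5255564) = -1.2039728, so α = -1.2039728/-1.5255564 ≈ 0.7892.

α ≈ 0.7892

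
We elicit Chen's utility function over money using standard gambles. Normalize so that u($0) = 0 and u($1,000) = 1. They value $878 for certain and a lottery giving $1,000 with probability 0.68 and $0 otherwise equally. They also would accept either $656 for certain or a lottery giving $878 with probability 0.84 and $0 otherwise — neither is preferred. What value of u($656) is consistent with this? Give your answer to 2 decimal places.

0.57

The first gamble pins u($878): it must equal 0.68·1 + 0.32·0 = 0.68.
The second indifference gives u($656) = 0.84·u($878) + 0.16·u($0) = 0.84·0.68 + 0.16·0.00 = 0.5712.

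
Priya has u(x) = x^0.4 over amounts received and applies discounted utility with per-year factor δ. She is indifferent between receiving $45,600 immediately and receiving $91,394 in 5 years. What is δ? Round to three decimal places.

Equating discounted utilities: u(45600) = δ^5·u(91394) ⇒ δ^5 = u(45600)/u(91394).
With u(x) = x^0.4: δ^5 = 45600^0.4/91394^0.4 = (45600/91394)^0.4 = 0.75721.
Hence δ = (0.75721)^(1/5) = 0.94590.

δ ≈ 0.946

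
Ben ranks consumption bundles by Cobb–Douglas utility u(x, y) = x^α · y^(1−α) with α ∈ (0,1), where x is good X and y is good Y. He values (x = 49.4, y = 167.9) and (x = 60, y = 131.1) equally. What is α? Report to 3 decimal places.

Set the two utilities equal: 49.4^α·167.9^(1−α) = 60^α·131.1^(1−α).
(49.4/60)^α = (131.1/167.9)^(1−α); take logs: α·ln(49.4/60) = (1−α)·ln(131.1/167.9), i.e. α·-0.194394 = (1−α)·-0.247408.
Thus α·(-0.441802) = -0.247408, so α = -0.247408/-0.441802 ≈ 0.560.

α ≈ 0.560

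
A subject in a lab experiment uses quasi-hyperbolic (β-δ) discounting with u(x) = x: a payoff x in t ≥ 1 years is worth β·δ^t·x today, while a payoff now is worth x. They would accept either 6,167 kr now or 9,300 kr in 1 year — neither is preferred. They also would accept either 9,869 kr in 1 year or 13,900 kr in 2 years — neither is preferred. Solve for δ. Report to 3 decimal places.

δ ≈ 0.710

The second indifference involves only future payoffs, so β cancels: β·δ^1·9869 = β·δ^2·13900, giving δ = 9869/13900 = 0.71000.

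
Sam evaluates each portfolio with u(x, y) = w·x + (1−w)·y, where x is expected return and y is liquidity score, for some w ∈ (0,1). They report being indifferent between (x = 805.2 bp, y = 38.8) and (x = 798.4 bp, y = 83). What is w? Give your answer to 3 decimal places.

w = 0.867

u(805.2,38.8) = u(798.4,83) means w·805.2 + (1−w)·38.8 = w·798.4 + (1−w)·83.
w·(805.2−798.4) = (1−w)·(83−38.8), i.e. w·6.8 = (1−w)·44.2.
Hence w = 44.2/(6.8+44.2) = 44.2/51 = 0.867.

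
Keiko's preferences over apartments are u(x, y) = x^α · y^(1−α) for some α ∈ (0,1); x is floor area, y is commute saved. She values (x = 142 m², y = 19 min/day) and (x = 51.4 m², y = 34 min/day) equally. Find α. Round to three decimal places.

α ≈ 0.364

Indifference: 142^α · 19^(1−α) = 51.4^α · 34^(1−α).
Rearrange to (142/51.4)^α = (34/19)^(1−α) and take logs: α·1.016189 = (1−α)·0.581922.
Thus α·(1.598111) = 0.581922, so α = 0.581922/1.598111 ≈ 0.364.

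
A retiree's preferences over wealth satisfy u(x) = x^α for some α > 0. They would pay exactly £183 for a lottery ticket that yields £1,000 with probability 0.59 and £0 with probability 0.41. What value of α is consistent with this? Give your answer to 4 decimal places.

EU(lottery) = 0.59·1000^α + 0.41·0 = 0.59·1000^α.
Setting u(183) equal to that: 183^α = 0.59·1000^α ⇒ (183/1000)^α = 0.59.
Take logs: α = ln 0.59 / ln(183/1000) ≈ 0.310689.

α ≈ 0.3107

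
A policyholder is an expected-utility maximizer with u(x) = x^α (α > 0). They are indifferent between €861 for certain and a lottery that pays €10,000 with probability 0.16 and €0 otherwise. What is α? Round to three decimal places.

α ≈ 0.747

The lottery's expected utility is 0.16·u(10000) + 0.84·u(0) = 0.16·10000^α (since u(0) = 0 for α > 0).
Indifference: 861^α = 0.16·10000^α, so (861/10000)^α = 0.16.
Taking logs: α·ln(861/10000) = ln(0.16), so α = -1.832581 / -2.452246 ≈ 0.747.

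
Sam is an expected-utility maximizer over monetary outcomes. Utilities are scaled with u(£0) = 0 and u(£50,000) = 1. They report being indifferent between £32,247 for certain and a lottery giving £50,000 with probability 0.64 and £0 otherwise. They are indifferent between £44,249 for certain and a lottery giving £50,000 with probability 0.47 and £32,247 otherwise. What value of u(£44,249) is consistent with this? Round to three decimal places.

0.809

From the first indifference, u(£32,247) = 0.64·u(£50,000) + 0.36·u(£0) = 0.64·1 + 0.36·0 = 0.64.
Then u(£44,249) = 0.47·u(£50,000) + 0.53·u(£32,247) = 0.47·1.00 + 0.53·0.64 = 0.8092.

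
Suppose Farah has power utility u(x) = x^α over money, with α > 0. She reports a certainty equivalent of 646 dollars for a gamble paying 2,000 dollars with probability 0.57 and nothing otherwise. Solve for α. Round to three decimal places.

α ≈ 0.497

EU(lottery) = 0.57·2000^α + 0.43·0 = 0.57·2000^α.
Indifference: 646^α = 0.57·2000^α, so (646/2000)^α = 0.57.
Take logs: α = ln 0.57 / ln(646/2000) ≈ 0.49741.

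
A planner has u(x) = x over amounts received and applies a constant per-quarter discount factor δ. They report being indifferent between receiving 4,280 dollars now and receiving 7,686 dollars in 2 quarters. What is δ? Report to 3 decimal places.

δ ≈ 0.746

The payoff in 2 quarters is discounted by δ^2, so u(4280) = δ^2·u(7686) and δ^2 = u(4280)/u(7686).
With u(x) = x: δ^2 = 4280/7686 = 0.55686.
Taking the square root: δ = 0.55686^(1/2) ≈ 0.746.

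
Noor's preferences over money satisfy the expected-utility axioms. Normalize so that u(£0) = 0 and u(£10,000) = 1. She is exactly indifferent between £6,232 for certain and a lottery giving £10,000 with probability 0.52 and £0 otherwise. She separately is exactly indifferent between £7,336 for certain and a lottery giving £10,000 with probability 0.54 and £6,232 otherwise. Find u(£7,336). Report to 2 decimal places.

0.78

From the first indifference, u(£6,232) = 0.52·u(£10,000) + 0.48·u(£0) = 0.52·1 + 0.48·0 = 0.52.
The second indifference gives u(£7,336) = 0.54·u(£10,000) + 0.46·u(£6,232) = 0.54·1.00 + 0.46·0.52 = 0.7792.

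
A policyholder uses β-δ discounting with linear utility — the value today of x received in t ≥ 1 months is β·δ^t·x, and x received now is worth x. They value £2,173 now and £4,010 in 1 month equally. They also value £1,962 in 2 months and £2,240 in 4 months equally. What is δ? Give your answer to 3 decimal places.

δ ≈ 0.936

From the later pair, β·δ^2·1962 = β·δ^4·2240; dividing through, δ^2 = 1962/2240 = 0.87589, so δ = 0.93589.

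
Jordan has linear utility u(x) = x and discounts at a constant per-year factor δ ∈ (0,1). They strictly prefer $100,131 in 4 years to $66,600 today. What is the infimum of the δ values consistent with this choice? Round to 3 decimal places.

δ > 0.903

Comparing present values: 66600 < δ^4·100131.
Hence δ^4 > 66600/100131 = 0.66513, and x ↦ x^(1/4) is increasing on (0,∞).
δ > (66600/100131)^(1/4) ≈ 0.903.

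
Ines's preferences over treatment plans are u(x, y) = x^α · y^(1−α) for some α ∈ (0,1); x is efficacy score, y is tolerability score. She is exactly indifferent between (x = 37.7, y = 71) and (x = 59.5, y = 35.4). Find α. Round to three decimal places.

α ≈ 0.604

Set the two utilities equal: 37.7^α·71^(1−α) = 59.5^α·35.4^(1−α).
(37.7/59.5)^α = (35.4/71)^(1−α); take logs: α·ln(37.7/59.5) = (1−α)·ln(35.4/71), i.e. α·-0.456316 = (1−α)·-0.695968.
Thus α·(-1.152284) = -0.695968, so α = -0.695968/-1.152284 ≈ 0.604.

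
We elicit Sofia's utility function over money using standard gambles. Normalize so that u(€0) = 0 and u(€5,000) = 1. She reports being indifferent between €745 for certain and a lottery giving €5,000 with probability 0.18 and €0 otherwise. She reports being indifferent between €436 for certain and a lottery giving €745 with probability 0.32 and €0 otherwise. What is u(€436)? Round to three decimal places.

0.058

First, u(€745) = 0.18·u(€5,000) + 0.82·u(€0) = 0.18.
The second indifference gives u(€436) = 0.32·u(€745) + 0.68·u(€0) = 0.32·0.18 + 0.68·0.00 = 0.0576.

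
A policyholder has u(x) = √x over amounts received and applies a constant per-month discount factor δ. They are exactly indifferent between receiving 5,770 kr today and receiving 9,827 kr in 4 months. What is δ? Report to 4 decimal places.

Equating discounted utilities: u(5770) = δ^4·u(9827) ⇒ δ^4 = u(5770)/u(9827).
With u(x) = √x: δ^4 = √5770/√9827 = √(5770/9827) = 0.76626.
Taking the 4th root: δ = 0.76626^(1/4) ≈ 0.9356.

δ ≈ 0.9356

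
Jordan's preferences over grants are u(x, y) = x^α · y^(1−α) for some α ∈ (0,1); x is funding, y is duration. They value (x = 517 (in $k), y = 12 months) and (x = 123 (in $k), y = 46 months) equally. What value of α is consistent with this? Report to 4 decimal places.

α ≈ 0.4834

Set the two utilities equal: 517^α·12^(1−α) = 123^α·46^(1−α).
Rearrange to (517/123)^α = (46/12)^(1−α) and take logs: α·1.4358585 = (1−α)·1.3437347.
Thus α·(2.7795932) = 1.3437347, so α = 1.3437347/2.7795932 ≈ 0.4834.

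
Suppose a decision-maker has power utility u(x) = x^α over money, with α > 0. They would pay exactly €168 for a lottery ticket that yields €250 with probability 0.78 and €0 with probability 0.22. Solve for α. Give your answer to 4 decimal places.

EU(lottery) = 0.78·250^α + 0.22·0 = 0.78·250^α.
Indifference: 168^α = 0.78·250^α, so (168/250)^α = 0.78.
α = ln(0.78) / ln(168/250) = -0.2484614/-0.3974969 ≈ 0.6251.

α ≈ 0.6251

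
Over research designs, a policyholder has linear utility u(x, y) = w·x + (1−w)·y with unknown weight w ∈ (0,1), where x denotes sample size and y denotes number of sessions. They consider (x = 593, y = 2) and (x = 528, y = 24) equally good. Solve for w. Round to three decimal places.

w = 0.253

Equating utilities: w·593 + (1−w)·2 = w·528 + (1−w)·24.
Collecting terms: w·65 = (1−w)·22.
The marginal rate of substitution is 22/65, so w = 22/(65+22) = 0.253.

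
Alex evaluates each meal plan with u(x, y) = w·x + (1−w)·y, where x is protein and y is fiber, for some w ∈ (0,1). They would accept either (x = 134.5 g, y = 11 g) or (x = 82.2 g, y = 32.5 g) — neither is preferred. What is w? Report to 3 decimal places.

u(134.5,11) = u(82.2,32.5) means w·134.5 + (1−w)·11 = w·82.2 + (1−w)·32.5.
Rearranging, 52.3·w − 21.5·(1−w) = 0.
So w/(1−w) = 21.5/52.3 = 0.4111, giving w = 21.5/(52.3+21.5) = 0.291.

w = 0.291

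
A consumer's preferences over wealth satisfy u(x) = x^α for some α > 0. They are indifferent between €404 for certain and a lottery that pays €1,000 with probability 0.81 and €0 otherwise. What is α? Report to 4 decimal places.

α ≈ 0.2325

Since u(0) = 0, the lottery's EU is 0.81·1000^α.
Setting u(404) equal to that: 404^α = 0.81·1000^α ⇒ (404/1000)^α = 0.81.
Taking logs: α·ln(404/1000) = ln(0.81), so α = -0.2107210 / -0.9063404 ≈ 0.2325.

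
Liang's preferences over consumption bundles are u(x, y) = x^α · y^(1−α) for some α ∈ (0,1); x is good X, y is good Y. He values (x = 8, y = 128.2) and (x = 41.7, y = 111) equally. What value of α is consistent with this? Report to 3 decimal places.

The Cobb–Douglas utilities coincide, so 8^α·128.2^(1−α) = 41.7^α·111^(1−α).
Taking logs: α·ln 8 + (1−α)·ln 128.2 = α·ln 41.7 + (1−α)·ln 111, i.e. α·-1.651060 = (1−α)·-0.144061.
So α/(1−α) = (-0.144061)/(-1.651060) = 0.087254, and α = 0.087254/1.087254 ≈ 0.080.

α ≈ 0.080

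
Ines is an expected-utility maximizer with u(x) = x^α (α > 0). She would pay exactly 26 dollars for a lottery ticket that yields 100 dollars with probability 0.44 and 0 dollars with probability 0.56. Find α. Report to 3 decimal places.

α ≈ 0.609

The lottery's expected utility is 0.44·u(100) + 0.56·u(0) = 0.44·100^α (since u(0) = 0 for α > 0).
Equating: 26^α = 0.44·100^α, i.e. 0.2600^α = 0.44.
Take logs: α = ln 0.44 / ln(26/100) ≈ 0.60945.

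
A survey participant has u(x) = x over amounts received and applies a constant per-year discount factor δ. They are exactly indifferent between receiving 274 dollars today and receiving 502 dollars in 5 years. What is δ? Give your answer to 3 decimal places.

δ ≈ 0.886

Equating discounted utilities: u(274) = δ^5·u(502) ⇒ δ^5 = u(274)/u(502).
With u(x) = x: δ^5 = 274/502 = 0.54582.
Hence δ = (0.54582)^(1/5) = 0.88595.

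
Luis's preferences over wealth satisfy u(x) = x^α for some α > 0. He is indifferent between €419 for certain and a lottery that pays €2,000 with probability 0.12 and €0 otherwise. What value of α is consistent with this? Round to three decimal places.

The lottery's expected utility is 0.12·u(2000) + 0.88·u(0) = 0.12·2000^α (since u(0) = 0 for α > 0).
Equating: 419^α = 0.12·2000^α, i.e. 0.2095^α = 0.12.
Taking logs: α·ln(419/2000) = ln(0.12), so α = -2.120264 / -1.563032 ≈ 1.357.

α ≈ 1.357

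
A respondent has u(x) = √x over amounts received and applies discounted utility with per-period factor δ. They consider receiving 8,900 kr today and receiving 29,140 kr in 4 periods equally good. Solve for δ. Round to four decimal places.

The payoff in 4 periods is discounted by δ^4, so u(8900) = δ^4·u(29140) and δ^4 = u(8900)/u(29140).
Since u(x) = √x, δ^4 = √(8900/29140) = 0.55265.
So δ = 0.55265^(1/4) ≈ 0.8622.

δ ≈ 0.8622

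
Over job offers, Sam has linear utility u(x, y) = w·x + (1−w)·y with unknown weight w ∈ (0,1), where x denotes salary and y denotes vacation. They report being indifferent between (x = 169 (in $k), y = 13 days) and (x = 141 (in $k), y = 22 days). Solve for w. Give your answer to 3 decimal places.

w = 0.243

Equating utilities: w·169 + (1−w)·13 = w·141 + (1−w)·22.
w·(169−141) = (1−w)·(22−13), i.e. w·28 = (1−w)·9.
So w/(1−w) = 9/28 = 0.3214, giving w = 9/(28+9) = 0.243.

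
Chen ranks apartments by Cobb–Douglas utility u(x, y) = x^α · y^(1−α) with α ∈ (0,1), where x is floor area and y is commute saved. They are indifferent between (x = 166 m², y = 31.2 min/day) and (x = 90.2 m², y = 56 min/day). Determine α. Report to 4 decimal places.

α ≈ 0.4895

The Cobb–Douglas utilities coincide, so 166^α·31.2^(1−α) = 90.2^α·56^(1−α).
(166/90.2)^α = (56/31.2)^(1−α); take logs: α·ln(166/90.2) = (1−α)·ln(56/31.2), i.e. α·0.6099584 = (1−α)·0.5849336.
With A = 0.6099584 and B = 0.5849336: α·A = (1−α)·B, so α = B/(A+B) = 0.5849336/1.1948920 ≈ 0.4895.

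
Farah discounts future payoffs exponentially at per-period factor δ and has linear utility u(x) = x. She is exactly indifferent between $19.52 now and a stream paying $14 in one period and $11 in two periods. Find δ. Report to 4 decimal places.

Present value of the stream is 14·δ + 11·δ². Indifference gives 14δ + 11δ² = 19.52.
That is, 11δ² + 14δ − 19.52 = 0, a quadratic in δ.
The positive root is δ = [−14 + √(14² + 4·11·19.52)] / (2·11) = (−14 + 32.479)/22 ≈ 0.8400.

δ ≈ 0.8400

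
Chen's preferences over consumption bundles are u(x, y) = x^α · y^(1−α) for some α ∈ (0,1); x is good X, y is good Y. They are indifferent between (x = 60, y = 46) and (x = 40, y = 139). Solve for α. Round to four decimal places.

α ≈ 0.7317

The Cobb–Douglas utilities coincide, so 60^α·46^(1−α) = 40^α·139^(1−α).
(60/40)^α = (139/46)^(1−α); take logs: α·ln(60/40) = (1−α)·ln(139/46), i.e. α·0.4054651 = (1−α)·1.1058325.
So α/(1−α) = (1.1058325)/(0.4054651) = 2.7273186, and α = 2.7273186/3.7273186 ≈ 0.7317.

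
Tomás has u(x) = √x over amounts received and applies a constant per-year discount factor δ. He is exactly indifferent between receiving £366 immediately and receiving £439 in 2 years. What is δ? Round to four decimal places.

δ ≈ 0.9556

Indifference means u(366) = δ^2 · u(439), so δ^2 = u(366)/u(439).
Since u(x) = √x, δ^2 = √(366/439) = 0.91308.
So δ = 0.91308^(1/2) ≈ 0.9556.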